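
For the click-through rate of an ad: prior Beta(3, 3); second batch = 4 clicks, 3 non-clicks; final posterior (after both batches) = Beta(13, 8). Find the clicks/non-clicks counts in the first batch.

Because Beta–binomial updating is additive in the counts, the combined data contributed (α_post−α_prior, β_post−β_prior) successes and failures.
Total across both batches: 13−3=10 clicks, 8−3=5 non-clicks.
Subtract the second batch: 10−4=6 clicks and 5−3=2 non-clicks.

6 clicks and 2 non-clicks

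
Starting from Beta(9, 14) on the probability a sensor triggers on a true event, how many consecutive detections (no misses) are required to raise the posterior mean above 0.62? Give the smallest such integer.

After k detections and 0 misses the posterior is Beta(9+k, 14), with mean (9+k)/(9+14+k).
Set (9+k)/(23+k) > 0.62 and solve: k > (0.62·23 − 9)/(1 − 0.62) = 13.842.
The smallest integer exceeding 13.842 is 14.

k = 14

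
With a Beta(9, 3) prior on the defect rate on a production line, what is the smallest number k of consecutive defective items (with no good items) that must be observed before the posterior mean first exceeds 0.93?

After k defective items and 0 good items the posterior is Beta(9+k, 3), with mean (9+k)/(9+3+k).
Set (9+k)/(12+k) > 0.93 and solve: k > (0.93·12 − 9)/(1 − 0.93) = 30.857.
The smallest integer exceeding 30.857 is 31, and checking k=31: (40)/(43) = 0.9302 > 0.93.

k = 31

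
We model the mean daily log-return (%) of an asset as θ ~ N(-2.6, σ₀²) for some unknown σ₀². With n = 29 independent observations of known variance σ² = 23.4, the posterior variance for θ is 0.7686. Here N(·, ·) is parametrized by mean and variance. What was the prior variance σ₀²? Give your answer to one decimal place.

For the Normal–Normal model with known σ², precisions add: τ_n = τ₀ + n/σ².
So 1/σ₀² = 1/0.7686 − 29/23.4 = 1.301067 − 1.239316 = 0.061751.
Hence σ₀² = 1/0.061751 ≈ 16.2.

σ₀² = 16.2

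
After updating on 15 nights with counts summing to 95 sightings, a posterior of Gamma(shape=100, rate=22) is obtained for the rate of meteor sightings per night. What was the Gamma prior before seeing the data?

A Gamma(α, β) prior (rate parametrization) on a Poisson rate with n observations summing to S gives posterior Gamma(α+S, β+n).
So α = 100 − 95 = 5 and β = 22 − 15 = 7.

Gamma(shape=5, rate=7)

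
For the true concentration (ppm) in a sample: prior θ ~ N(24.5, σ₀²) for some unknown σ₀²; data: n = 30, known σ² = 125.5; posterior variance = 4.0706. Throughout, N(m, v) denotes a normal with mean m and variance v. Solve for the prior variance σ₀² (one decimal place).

σ₀² = 151.1

Posterior precision equals prior precision plus data precision: 1/σ_n² = 1/σ₀² + n/σ².
So 1/σ₀² = 1/4.0706 − 30/125.5 = 0.245664 − 0.239044 = 0.006620.
Hence σ₀² = 1/0.006620 ≈ 151.1.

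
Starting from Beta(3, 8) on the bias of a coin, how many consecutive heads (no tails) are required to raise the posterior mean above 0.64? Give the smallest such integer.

k = 12

After k heads and 0 tails the posterior is Beta(3+k, 8), with mean (3+k)/(3+8+k).
Set (3+k)/(11+k) > 0.64 and solve: k > (0.64·11 − 3)/(1 − 0.64) = 11.222.
The smallest integer exceeding 11.222 is 12, and checking k=12: (15)/(23) = 0.6522 > 0.64.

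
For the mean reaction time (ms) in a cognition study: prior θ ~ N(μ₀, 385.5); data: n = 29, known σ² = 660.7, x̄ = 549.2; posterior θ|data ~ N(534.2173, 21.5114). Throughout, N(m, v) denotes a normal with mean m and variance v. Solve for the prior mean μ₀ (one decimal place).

The posterior mean is a precision-weighted average: μ_n = (τ₀μ₀ + τ_data·x̄)/(τ₀+τ_data), with τ₀=1/σ₀² and τ_data=n/σ².
Here τ₀ = 1/385.5 = 0.002594 and τ_data = 29/660.7 = 0.043893, so τ_n = 0.046487.
Rearranging for μ₀: μ₀ = (μ_n·τ_n − τ_data·x̄)/τ₀ = (534.2173·0.046487 − 0.043893·549.2) / 0.002594 = 0.728124/0.002594 ≈ 280.7.

μ₀ = 280.7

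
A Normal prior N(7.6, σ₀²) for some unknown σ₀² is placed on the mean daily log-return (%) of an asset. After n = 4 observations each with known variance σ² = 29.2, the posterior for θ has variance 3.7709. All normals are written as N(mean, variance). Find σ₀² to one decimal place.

Posterior precision equals prior precision plus data precision: 1/σ_n² = 1/σ₀² + n/σ².
So 1/σ₀² = 1/3.7709 − 4/29.2 = 0.265189 − 0.136986 = 0.128203.
Hence σ₀² = 1/0.128203 ≈ 7.8.

σ₀² = 7.8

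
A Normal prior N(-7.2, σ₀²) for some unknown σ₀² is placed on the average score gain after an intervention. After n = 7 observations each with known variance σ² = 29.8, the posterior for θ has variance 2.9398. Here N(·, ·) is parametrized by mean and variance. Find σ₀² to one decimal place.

σ₀² = 9.5

For the Normal–Normal model with known σ², precisions add: τ_n = τ₀ + n/σ².
So 1/σ₀² = 1/2.9398 − 7/29.8 = 0.340159 − 0.234899 = 0.105260.
Hence σ₀² = 1/0.105260 ≈ 9.5.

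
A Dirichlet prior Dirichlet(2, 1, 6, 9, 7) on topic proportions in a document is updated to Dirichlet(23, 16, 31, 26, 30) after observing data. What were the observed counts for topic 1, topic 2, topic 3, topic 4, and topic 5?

counts (21, 15, 25, 17, 23)

For a Dirichlet(α) prior with multinomial counts c, the posterior is Dirichlet(α + c) componentwise.
Counts are posterior − prior componentwise: 23−2=21, 16−1=15, 31−6=25, 26−9=17, 30−7=23.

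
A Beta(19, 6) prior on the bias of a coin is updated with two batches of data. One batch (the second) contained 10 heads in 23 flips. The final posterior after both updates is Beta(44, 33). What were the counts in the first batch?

15 heads and 14 tails

Because Beta–binomial updating is additive in the counts, the combined data contributed (α_post−α_prior, β_post−β_prior) successes and failures.
Total across both batches: 44−19=25 heads, 33−6=27 tails.
Subtract the second batch: 25−10=15 heads and 27−13=14 tails.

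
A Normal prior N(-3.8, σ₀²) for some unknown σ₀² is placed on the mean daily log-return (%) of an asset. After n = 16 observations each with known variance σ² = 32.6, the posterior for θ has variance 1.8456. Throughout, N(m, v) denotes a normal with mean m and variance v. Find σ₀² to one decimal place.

σ₀² = 19.6

Posterior precision equals prior precision plus data precision: 1/σ_n² = 1/σ₀² + n/σ².
So 1/σ₀² = 1/1.8456 − 16/32.6 = 0.541829 − 0.490798 = 0.051031.
Hence σ₀² = 1/0.051031 ≈ 19.6.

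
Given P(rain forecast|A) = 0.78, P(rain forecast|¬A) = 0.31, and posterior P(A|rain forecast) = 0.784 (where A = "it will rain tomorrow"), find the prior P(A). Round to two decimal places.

Bayes' rule in odds form gives O(A|E) = O(A)·[P(E|A)/P(E|¬A)], hence O(A) = O(A|E)/LR.
Posterior odds = 0.784/(1−0.784) = 3.6296. LR = 0.78/0.31 = 2.5161.
Prior odds = 3.6296/2.5161 = 1.4425, so P(A) = 1.4425/(1+1.4425) ≈ 0.59.

P(A) = 0.59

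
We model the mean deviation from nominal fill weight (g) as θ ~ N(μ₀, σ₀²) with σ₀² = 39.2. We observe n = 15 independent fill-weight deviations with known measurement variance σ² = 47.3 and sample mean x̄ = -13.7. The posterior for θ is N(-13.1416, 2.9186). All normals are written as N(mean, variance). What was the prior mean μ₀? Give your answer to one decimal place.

μ₀ = -6.2

With known observation variance, the Normal–Normal posterior has precision τ_n = τ₀ + n/σ² and mean μ_n = (τ₀μ₀ + (n/σ²)x̄)/τ_n.
Here τ₀ = 1/39.2 = 0.025510 and τ_data = 15/47.3 = 0.317125, so τ_n = 0.342635.
Rearranging for μ₀: μ₀ = (μ_n·τ_n − τ_data·x̄)/τ₀ = (-13.1416·0.342635 − 0.317125·-13.7) / 0.025510 = -0.158160/0.025510 ≈ -6.2.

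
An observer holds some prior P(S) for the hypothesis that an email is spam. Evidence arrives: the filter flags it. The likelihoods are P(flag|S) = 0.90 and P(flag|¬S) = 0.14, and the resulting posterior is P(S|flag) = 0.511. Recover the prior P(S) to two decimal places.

P(S) = 0.14

In odds form, posterior odds = prior odds × likelihood ratio, so prior odds = posterior odds ÷ LR.
Posterior odds = 0.511/(1−0.511) = 1.0450. LR = 0.90/0.14 = 6.4286.
Prior odds = 1.0450/6.4286 = 0.1626, so P(S) = 0.1626/(1+0.1626) ≈ 0.14.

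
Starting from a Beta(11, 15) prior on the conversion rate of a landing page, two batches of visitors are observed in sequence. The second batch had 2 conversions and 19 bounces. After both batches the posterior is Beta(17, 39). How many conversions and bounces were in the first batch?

4 conversions and 5 bounces

Because Beta–binomial updating is additive in the counts, the combined data contributed (α_post−α_prior, β_post−β_prior) successes and failures.
Total across both batches: 17−11=6 conversions, 39−15=24 bounces.
Subtract the second batch: 6−2=4 conversions and 24−19=5 bounces.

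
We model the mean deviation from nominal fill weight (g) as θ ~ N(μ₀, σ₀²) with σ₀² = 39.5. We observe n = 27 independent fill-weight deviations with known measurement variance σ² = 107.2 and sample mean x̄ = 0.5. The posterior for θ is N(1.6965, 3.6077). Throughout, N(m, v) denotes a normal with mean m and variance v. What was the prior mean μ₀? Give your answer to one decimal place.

With known observation variance, the Normal–Normal posterior has precision τ_n = τ₀ + n/σ² and mean μ_n = (τ₀μ₀ + (n/σ²)x̄)/τ_n.
Here τ₀ = 1/39.5 = 0.025316 and τ_data = 27/107.2 = 0.251866, so τ_n = 0.277182.
Rearranging for μ₀: μ₀ = (μ_n·τ_n − τ_data·x̄)/τ₀ = (1.6965·0.277182 − 0.251866·0.5) / 0.025316 = 0.344306/0.025316 ≈ 13.6.

μ₀ = 13.6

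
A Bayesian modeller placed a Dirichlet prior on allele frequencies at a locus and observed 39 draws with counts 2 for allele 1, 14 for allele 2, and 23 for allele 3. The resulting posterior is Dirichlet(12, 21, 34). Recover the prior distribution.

For a Dirichlet(α) prior with multinomial counts c, the posterior is Dirichlet(α + c) componentwise.
Subtract each count from the matching posterior parameter: 12−2=10, 21−14=7, 34−23=11.

Dirichlet(10, 7, 11)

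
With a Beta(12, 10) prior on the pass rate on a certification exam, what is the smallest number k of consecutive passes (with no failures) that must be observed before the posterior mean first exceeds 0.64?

k = 6

After k passes and 0 failures the posterior is Beta(12+k, 10), with mean (12+k)/(12+10+k).
Set (12+k)/(22+k) > 0.64 and solve: k > (0.64·22 − 12)/(1 − 0.64) = 5.778.
The smallest integer exceeding 5.778 is 6.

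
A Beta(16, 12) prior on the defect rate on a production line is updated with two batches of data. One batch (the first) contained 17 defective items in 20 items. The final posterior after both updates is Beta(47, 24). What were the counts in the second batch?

14 defective items and 9 good items

Because Beta–binomial updating is additive in the counts, the combined data contributed (α_post−α_prior, β_post−β_prior) successes and failures.
Total across both batches: 47−16=31 defective items, 24−12=12 good items.
Subtract the first batch: 31−17=14 defective items and 12−3=9 good items.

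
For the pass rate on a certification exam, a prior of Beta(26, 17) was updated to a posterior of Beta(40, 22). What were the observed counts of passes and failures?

14 passes and 5 failures

Beta is conjugate to the binomial likelihood: posterior = Beta(a+s, b+f).
So s = 40 − 26 = 14 and f = 22 − 17 = 5.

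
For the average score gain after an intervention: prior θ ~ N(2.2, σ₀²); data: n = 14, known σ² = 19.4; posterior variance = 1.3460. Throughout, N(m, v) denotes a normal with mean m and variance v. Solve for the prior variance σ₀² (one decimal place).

Posterior precision equals prior precision plus data precision: 1/σ_n² = 1/σ₀² + n/σ².
So 1/σ₀² = 1/1.3460 − 14/19.4 = 0.742942 − 0.721649 = 0.021293.
Hence σ₀² = 1/0.021293 ≈ 47.0.

σ₀² = 47.0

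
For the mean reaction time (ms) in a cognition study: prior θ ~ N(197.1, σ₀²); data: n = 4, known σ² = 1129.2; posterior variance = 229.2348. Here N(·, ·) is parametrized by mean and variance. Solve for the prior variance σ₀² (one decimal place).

σ₀² = 1219.5

For the Normal–Normal model with known σ², precisions add: τ_n = τ₀ + n/σ².
So 1/σ₀² = 1/229.2348 − 4/1129.2 = 0.004362 − 0.003542 = 0.000820.
Hence σ₀² = 1/0.000820 ≈ 1219.5.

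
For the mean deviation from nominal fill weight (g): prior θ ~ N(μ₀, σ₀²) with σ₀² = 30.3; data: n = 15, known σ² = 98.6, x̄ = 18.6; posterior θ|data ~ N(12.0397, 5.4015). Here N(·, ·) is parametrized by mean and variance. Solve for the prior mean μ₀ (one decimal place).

μ₀ = -18.2

The posterior mean is a precision-weighted average: μ_n = (τ₀μ₀ + τ_data·x̄)/(τ₀+τ_data), with τ₀=1/σ₀² and τ_data=n/σ².
Here τ₀ = 1/30.3 = 0.033003 and τ_data = 15/98.6 = 0.152130, so τ_n = 0.185133.
Rearranging for μ₀: μ₀ = (μ_n·τ_n − τ_data·x̄)/τ₀ = (12.0397·0.185133 − 0.152130·18.6) / 0.033003 = -0.600672/0.033003 ≈ -18.2.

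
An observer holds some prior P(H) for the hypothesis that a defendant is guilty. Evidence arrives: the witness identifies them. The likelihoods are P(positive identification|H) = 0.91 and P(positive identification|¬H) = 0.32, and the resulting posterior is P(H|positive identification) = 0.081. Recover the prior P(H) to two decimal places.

P(H) = 0.03

In odds form, posterior odds = prior odds × likelihood ratio, so prior odds = posterior odds ÷ LR.
Posterior odds = 0.081/(1−0.081) = 0.0881. LR = 0.91/0.32 = 2.8438.
Prior odds = 0.0881/2.8438 = 0.0310, so P(H) = 0.0310/(1+0.0310) ≈ 0.03.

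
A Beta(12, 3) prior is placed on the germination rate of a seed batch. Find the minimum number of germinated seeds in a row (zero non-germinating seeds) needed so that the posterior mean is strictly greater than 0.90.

k = 16

After k germinated seeds and 0 non-germinating seeds the posterior is Beta(12+k, 3), with mean (12+k)/(12+3+k).
Set (12+k)/(15+k) > 0.90 and solve: k > (0.90·15 − 12)/(1 − 0.90) = 15.000.
The smallest integer exceeding 15.000 is 16, and checking k=16: (28)/(31) = 0.9032 > 0.90.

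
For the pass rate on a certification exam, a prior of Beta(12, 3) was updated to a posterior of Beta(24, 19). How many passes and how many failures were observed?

A Beta(α, β) prior with s successes and f failures in binomial data gives a Beta(α+s, β+f) posterior.
Match parameters: s=24−12=12, f=19−3=16.

12 passes and 16 failures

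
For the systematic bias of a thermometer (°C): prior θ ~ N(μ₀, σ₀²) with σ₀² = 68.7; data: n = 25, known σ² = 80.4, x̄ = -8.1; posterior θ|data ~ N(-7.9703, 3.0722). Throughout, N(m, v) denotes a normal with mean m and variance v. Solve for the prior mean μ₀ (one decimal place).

μ₀ = -5.2

With known observation variance, the Normal–Normal posterior has precision τ_n = τ₀ + n/σ² and mean μ_n = (τ₀μ₀ + (n/σ²)x̄)/τ_n.
Here τ₀ = 1/68.7 = 0.014556 and τ_data = 25/80.4 = 0.310945, so τ_n = 0.325501.
Rearranging for μ₀: μ₀ = (μ_n·τ_n − τ_data·x̄)/τ₀ = (-7.9703·0.325501 − 0.310945·-8.1) / 0.014556 = -0.075686/0.014556 ≈ -5.2.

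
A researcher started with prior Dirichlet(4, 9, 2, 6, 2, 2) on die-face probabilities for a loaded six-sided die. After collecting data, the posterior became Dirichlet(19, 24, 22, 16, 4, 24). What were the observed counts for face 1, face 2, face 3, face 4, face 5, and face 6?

counts (15, 15, 20, 10, 2, 22)

For a Dirichlet(α) prior with multinomial counts c, the posterior is Dirichlet(α + c) componentwise.
Counts are posterior − prior componentwise: 19−4=15, 24−9=15, 22−2=20, 16−6=10, 4−2=2, 24−2=22.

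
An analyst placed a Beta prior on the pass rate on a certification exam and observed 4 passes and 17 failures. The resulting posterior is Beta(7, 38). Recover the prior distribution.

Beta(3, 21)

Under Beta–binomial conjugacy the posterior parameters are (α+s, β+f).
So α = 7 − 4 = 3 and β = 38 − 17 = 21.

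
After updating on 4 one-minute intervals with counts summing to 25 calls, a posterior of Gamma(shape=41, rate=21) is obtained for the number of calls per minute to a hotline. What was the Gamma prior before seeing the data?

Gamma–Poisson conjugacy: posterior shape = α + Σxᵢ, posterior rate = β + n.
So α = 41 − 25 = 16 and β = 21 − 4 = 17.

Gamma(shape=16, rate=17)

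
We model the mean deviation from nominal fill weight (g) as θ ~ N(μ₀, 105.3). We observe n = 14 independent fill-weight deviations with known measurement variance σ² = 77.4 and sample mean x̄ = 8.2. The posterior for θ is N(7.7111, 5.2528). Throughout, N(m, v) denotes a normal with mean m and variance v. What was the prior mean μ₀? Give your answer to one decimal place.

μ₀ = -1.6

The posterior mean is a precision-weighted average: μ_n = (τ₀μ₀ + τ_data·x̄)/(τ₀+τ_data), with τ₀=1/σ₀² and τ_data=n/σ².
Here τ₀ = 1/105.3 = 0.009497 and τ_data = 14/77.4 = 0.180879, so τ_n = 0.190376.
Rearranging for μ₀: μ₀ = (μ_n·τ_n − τ_data·x̄)/τ₀ = (7.7111·0.190376 − 0.180879·8.2) / 0.009497 = -0.015199/0.009497 ≈ -1.6.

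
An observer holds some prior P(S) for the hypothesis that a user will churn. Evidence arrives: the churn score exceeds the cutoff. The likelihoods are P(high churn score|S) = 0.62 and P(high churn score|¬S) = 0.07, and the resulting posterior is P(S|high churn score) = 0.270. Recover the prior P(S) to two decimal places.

Bayes' rule in odds form gives O(S|E) = O(S)·[P(E|S)/P(E|¬S)], hence O(S) = O(S|E)/LR.
Posterior odds = 0.270/(1−0.270) = 0.3699. LR = 0.62/0.07 = 8.8571.
Prior odds = 0.3699/8.8571 = 0.0418, so P(S) = 0.0418/(1+0.0418) ≈ 0.04.

P(S) = 0.04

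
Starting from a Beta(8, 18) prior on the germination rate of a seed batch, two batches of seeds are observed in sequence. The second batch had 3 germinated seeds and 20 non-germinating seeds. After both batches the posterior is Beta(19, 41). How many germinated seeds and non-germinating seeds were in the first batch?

Sequential conjugate updates are equivalent to a single update on the pooled data, so total successes = posterior α − prior α and total failures = posterior β − prior β.
Total across both batches: 19−8=11 germinated seeds, 41−18=23 non-germinating seeds.
Subtract the second batch: 11−3=8 germinated seeds and 23−20=3 non-germinating seeds.

8 germinated seeds and 3 non-germinating seeds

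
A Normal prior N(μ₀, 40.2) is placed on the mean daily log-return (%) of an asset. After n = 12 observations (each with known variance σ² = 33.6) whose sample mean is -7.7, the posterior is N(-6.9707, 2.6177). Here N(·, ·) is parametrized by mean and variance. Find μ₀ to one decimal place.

The posterior mean is a precision-weighted average: μ_n = (τ₀μ₀ + τ_data·x̄)/(τ₀+τ_data), with τ₀=1/σ₀² and τ_data=n/σ².
Here τ₀ = 1/40.2 = 0.024876 and τ_data = 12/33.6 = 0.357143, so τ_n = 0.382019.
Rearranging for μ₀: μ₀ = (μ_n·τ_n − τ_data·x̄)/τ₀ = (-6.9707·0.382019 − 0.357143·-7.7) / 0.024876 = 0.087061/0.024876 ≈ 3.5.

μ₀ = 3.5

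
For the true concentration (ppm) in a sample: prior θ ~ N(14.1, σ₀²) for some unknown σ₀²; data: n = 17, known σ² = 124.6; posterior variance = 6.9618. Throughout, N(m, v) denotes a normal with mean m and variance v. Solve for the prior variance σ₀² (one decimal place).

For the Normal–Normal model with known σ², precisions add: τ_n = τ₀ + n/σ².
So 1/σ₀² = 1/6.9618 − 17/124.6 = 0.143641 − 0.136437 = 0.007204.
Hence σ₀² = 1/0.007204 ≈ 138.8.

σ₀² = 138.8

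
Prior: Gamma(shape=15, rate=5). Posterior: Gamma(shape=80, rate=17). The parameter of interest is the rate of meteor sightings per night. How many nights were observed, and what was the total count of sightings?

n = 12 nights with total 65 sightings

Gamma–Poisson conjugacy: posterior shape = α + Σxᵢ, posterior rate = β + n.
Matching: Σxᵢ = 80 − 15 = 65 and n = 17 − 5 = 12.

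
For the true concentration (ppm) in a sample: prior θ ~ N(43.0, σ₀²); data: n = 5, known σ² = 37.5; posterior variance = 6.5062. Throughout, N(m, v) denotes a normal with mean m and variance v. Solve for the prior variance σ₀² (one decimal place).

σ₀² = 49.1

Posterior precision equals prior precision plus data precision: 1/σ_n² = 1/σ₀² + n/σ².
So 1/σ₀² = 1/6.5062 − 5/37.5 = 0.153700 − 0.133333 = 0.020367.
Hence σ₀² = 1/0.020367 ≈ 49.1.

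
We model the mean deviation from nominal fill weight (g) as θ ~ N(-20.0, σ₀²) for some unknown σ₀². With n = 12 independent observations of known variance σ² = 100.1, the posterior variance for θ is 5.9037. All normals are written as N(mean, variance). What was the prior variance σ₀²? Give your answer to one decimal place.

σ₀² = 20.2

For the Normal–Normal model with known σ², precisions add: τ_n = τ₀ + n/σ².
So 1/σ₀² = 1/5.9037 − 12/100.1 = 0.169385 − 0.119880 = 0.049505.
Hence σ₀² = 1/0.049505 ≈ 20.2.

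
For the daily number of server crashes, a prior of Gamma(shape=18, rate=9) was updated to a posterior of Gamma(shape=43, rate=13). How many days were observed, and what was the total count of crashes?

n = 4 days with total 25 crashes

A Gamma(α, β) prior (rate parametrization) on a Poisson rate with n observations summing to S gives posterior Gamma(α+S, β+n).
Matching: Σxᵢ = 43 − 18 = 25 and n = 13 − 9 = 4.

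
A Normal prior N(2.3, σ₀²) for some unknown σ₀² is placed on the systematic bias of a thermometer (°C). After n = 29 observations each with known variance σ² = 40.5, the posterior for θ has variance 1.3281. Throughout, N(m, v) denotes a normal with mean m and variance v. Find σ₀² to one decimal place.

σ₀² = 27.1

Posterior precision equals prior precision plus data precision: 1/σ_n² = 1/σ₀² + n/σ².
So 1/σ₀² = 1/1.3281 − 29/40.5 = 0.752955 − 0.716049 = 0.036906.
Hence σ₀² = 1/0.036906 ≈ 27.1.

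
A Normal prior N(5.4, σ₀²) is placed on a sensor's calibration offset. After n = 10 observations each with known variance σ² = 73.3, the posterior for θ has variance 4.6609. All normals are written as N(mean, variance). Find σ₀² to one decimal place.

σ₀² = 12.8

Posterior precision equals prior precision plus data precision: 1/σ_n² = 1/σ₀² + n/σ².
So 1/σ₀² = 1/4.6609 − 10/73.3 = 0.214551 − 0.136426 = 0.078125.
Hence σ₀² = 1/0.078125 ≈ 12.8.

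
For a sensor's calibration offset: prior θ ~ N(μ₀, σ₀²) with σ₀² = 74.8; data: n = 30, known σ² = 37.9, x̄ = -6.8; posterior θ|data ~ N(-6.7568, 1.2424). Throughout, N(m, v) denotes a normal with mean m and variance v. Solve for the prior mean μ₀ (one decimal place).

μ₀ = -4.2

With known observation variance, the Normal–Normal posterior has precision τ_n = τ₀ + n/σ² and mean μ_n = (τ₀μ₀ + (n/σ²)x̄)/τ_n.
Here τ₀ = 1/74.8 = 0.013369 and τ_data = 30/37.9 = 0.791557, so τ_n = 0.804926.
Rearranging for μ₀: μ₀ = (μ_n·τ_n − τ_data·x̄)/τ₀ = (-6.7568·0.804926 − 0.791557·-6.8) / 0.013369 = -0.056136/0.013369 ≈ -4.2.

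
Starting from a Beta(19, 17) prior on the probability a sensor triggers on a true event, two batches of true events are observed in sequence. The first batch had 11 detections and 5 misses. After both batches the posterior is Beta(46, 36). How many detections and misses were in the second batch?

16 detections and 14 misses

Sequential conjugate updates are equivalent to a single update on the pooled data, so total successes = posterior α − prior α and total failures = posterior β − prior β.
Total across both batches: 46−19=27 detections, 36−17=19 misses.
Subtract the first batch: 27−11=16 detections and 19−5=14 misses.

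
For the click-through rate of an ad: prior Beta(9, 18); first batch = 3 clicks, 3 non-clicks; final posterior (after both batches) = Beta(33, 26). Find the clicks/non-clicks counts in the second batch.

Sequential conjugate updates are equivalent to a single update on the pooled data, so total successes = posterior α − prior α and total failures = posterior β − prior β.
Total across both batches: 33−9=24 clicks, 26−18=8 non-clicks.
Subtract the first batch: 24−3=21 clicks and 8−3=5 non-clicks.

21 clicks and 5 non-clicks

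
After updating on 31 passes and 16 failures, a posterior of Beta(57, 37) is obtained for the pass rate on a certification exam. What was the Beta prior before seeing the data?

Beta(26, 21)

Beta is conjugate to the binomial likelihood: posterior = Beta(α+s, β+f).
So α = 57 − 31 = 26 and β = 37 − 16 = 21.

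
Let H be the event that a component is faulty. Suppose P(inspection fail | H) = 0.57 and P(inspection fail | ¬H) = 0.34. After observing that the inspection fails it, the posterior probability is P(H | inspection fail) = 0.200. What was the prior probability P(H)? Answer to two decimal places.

P(H) = 0.13

In odds form, posterior odds = prior odds × likelihood ratio, so prior odds = posterior odds ÷ LR.
Posterior odds = 0.200/(1−0.200) = 0.2500. LR = 0.57/0.34 = 1.6765.
Prior odds = 0.2500/1.6765 = 0.1491, so P(H) = 0.1491/(1+0.1491) ≈ 0.13.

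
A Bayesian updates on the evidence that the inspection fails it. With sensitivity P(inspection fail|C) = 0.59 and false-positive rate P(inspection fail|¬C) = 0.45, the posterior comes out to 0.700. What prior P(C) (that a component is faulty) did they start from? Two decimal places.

Bayes' rule in odds form gives O(C|E) = O(C)·[P(E|C)/P(E|¬C)], hence O(C) = O(C|E)/LR.
Posterior odds = 0.700/(1−0.700) = 2.3333. LR = 0.59/0.45 = 1.3111.
Prior odds = 2.3333/1.3111 = 1.7797, so P(C) = 1.7797/(1+1.7797) ≈ 0.64.

P(C) = 0.64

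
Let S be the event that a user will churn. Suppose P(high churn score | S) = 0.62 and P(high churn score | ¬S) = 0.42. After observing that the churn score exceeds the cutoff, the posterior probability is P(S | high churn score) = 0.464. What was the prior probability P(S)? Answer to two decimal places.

P(S) = 0.37

In odds form, posterior odds = prior odds × likelihood ratio, so prior odds = posterior odds ÷ LR.
Posterior odds = 0.464/(1−0.464) = 0.8657. LR = 0.62/0.42 = 1.4762.
Prior odds = 0.8657/1.4762 = 0.5864, so P(S) = 0.5864/(1+0.5864) ≈ 0.37.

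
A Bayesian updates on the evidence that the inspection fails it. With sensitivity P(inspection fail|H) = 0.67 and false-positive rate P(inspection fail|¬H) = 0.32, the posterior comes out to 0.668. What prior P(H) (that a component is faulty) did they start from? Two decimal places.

Bayes' rule in odds form gives O(H|E) = O(H)·[P(E|H)/P(E|¬H)], hence O(H) = O(H|E)/LR.
Posterior odds = 0.668/(1−0.668) = 2.0120. LR = 0.67/0.32 = 2.0938.
Prior odds = 2.0120/2.0938 = 0.9609, so P(H) = 0.9609/(1+0.9609) ≈ 0.49.

P(H) = 0.49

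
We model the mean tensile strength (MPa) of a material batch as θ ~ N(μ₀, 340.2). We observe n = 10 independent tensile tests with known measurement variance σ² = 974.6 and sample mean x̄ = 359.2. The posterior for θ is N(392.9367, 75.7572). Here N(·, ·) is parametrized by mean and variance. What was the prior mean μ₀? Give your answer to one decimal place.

With known observation variance, the Normal–Normal posterior has precision τ_n = τ₀ + n/σ² and mean μ_n = (τ₀μ₀ + (n/σ²)x̄)/τ_n.
Here τ₀ = 1/340.2 = 0.002939 and τ_data = 10/974.6 = 0.010261, so τ_n = 0.013200.
Rearranging for μ₀: μ₀ = (μ_n·τ_n − τ_data·x̄)/τ₀ = (392.9367·0.013200 − 0.010261·359.2) / 0.002939 = 1.501013/0.002939 ≈ 510.7.

μ₀ = 510.7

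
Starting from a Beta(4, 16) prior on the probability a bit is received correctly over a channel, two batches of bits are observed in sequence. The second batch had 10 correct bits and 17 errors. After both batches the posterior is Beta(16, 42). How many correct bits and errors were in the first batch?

2 correct bits and 9 errors

Because Beta–binomial updating is additive in the counts, the combined data contributed (α_post−α_prior, β_post−β_prior) successes and failures.
Total across both batches: 16−4=12 correct bits, 42−16=26 errors.
Subtract the second batch: 12−10=2 correct bits and 26−17=9 errors.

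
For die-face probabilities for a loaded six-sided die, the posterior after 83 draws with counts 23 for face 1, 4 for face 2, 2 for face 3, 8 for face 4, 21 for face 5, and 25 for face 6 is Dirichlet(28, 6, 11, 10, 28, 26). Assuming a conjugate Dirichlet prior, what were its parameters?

For a Dirichlet(α) prior with multinomial counts c, the posterior is Dirichlet(α + c) componentwise.
Subtract each count from the matching posterior parameter: 28−23=5, 6−4=2, 11−2=9, 10−8=2, 28−21=7, 26−25=1.

Dirichlet(5, 2, 9, 2, 7, 1)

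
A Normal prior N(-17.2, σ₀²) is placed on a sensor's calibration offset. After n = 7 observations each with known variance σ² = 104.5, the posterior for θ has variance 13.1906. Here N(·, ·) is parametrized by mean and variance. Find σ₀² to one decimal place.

σ₀² = 113.3

For the Normal–Normal model with known σ², precisions add: τ_n = τ₀ + n/σ².
So 1/σ₀² = 1/13.1906 − 7/104.5 = 0.075812 − 0.066986 = 0.008826.
Hence σ₀² = 1/0.008826 ≈ 113.3.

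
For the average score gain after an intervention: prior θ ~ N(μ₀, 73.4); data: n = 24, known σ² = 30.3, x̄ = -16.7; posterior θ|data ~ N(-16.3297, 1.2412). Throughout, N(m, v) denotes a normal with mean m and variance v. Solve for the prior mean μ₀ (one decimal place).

μ₀ = 5.2

With known observation variance, the Normal–Normal posterior has precision τ_n = τ₀ + n/σ² and mean μ_n = (τ₀μ₀ + (n/σ²)x̄)/τ_n.
Here τ₀ = 1/73.4 = 0.013624 and τ_data = 24/30.3 = 0.792079, so τ_n = 0.805703.
Rearranging for μ₀: μ₀ = (μ_n·τ_n − τ_data·x̄)/τ₀ = (-16.3297·0.805703 − 0.792079·-16.7) / 0.013624 = 0.070831/0.013624 ≈ 5.2.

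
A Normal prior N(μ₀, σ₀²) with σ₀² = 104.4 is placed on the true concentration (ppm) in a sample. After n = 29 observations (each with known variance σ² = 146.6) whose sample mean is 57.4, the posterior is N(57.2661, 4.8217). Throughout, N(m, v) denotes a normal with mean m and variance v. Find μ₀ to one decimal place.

μ₀ = 54.5

The posterior mean is a precision-weighted average: μ_n = (τ₀μ₀ + τ_data·x̄)/(τ₀+τ_data), with τ₀=1/σ₀² and τ_data=n/σ².
Here τ₀ = 1/104.4 = 0.009579 and τ_data = 29/146.6 = 0.197817, so τ_n = 0.207396.
Rearranging for μ₀: μ₀ = (μ_n·τ_n − τ_data·x̄)/τ₀ = (57.2661·0.207396 − 0.197817·57.4) / 0.009579 = 0.522064/0.009579 ≈ 54.5.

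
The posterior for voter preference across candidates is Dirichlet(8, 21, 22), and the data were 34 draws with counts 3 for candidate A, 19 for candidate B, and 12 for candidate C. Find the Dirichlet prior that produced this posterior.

Dirichlet(5, 2, 10)

For a Dirichlet(α) prior with multinomial counts c, the posterior is Dirichlet(α + c) componentwise.
Subtract each count from the matching posterior parameter: 8−3=5, 21−19=2, 22−12=10.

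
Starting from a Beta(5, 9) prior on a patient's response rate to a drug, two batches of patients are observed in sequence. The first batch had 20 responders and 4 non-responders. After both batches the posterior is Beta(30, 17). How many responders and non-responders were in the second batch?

5 responders and 4 non-responders

Sequential conjugate updates are equivalent to a single update on the pooled data, so total successes = posterior α − prior α and total failures = posterior β − prior β.
Total across both batches: 30−5=25 responders, 17−9=8 non-responders.
Subtract the first batch: 25−20=5 responders and 8−4=4 non-responders.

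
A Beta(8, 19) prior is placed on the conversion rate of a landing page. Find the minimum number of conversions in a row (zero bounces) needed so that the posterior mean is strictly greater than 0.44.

k = 7

After k conversions and 0 bounces the posterior is Beta(8+k, 19), with mean (8+k)/(8+19+k).
Set (8+k)/(27+k) > 0.44 and solve: k > (0.44·27 − 8)/(1 − 0.44) = 6.929.
The smallest integer exceeding 6.929 is 7.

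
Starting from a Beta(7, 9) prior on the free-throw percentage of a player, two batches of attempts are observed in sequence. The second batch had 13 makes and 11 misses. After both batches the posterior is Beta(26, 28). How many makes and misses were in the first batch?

6 makes and 8 misses

Because Beta–binomial updating is additive in the counts, the combined data contributed (α_post−α_prior, β_post−β_prior) successes and failures.
Total across both batches: 26−7=19 makes, 28−9=19 misses.
Subtract the second batch: 19−13=6 makes and 19−11=8 misses.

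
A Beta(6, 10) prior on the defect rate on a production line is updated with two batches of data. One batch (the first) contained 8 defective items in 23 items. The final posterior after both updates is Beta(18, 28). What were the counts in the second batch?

Because Beta–binomial updating is additive in the counts, the combined data contributed (α_post−α_prior, β_post−β_prior) successes and failures.
Total across both batches: 18−6=12 defective items, 28−10=18 good items.
Subtract the first batch: 12−8=4 defective items and 18−15=3 good items.

4 defective items and 3 good items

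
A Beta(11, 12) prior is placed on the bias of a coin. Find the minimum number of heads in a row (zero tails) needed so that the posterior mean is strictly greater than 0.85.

After k heads and 0 tails the posterior is Beta(11+k, 12), with mean (11+k)/(11+12+k).
Set (11+k)/(23+k) > 0.85 and solve: k > (0.85·23 − 11)/(1 − 0.85) = 57.000.
The smallest integer exceeding 57.000 is 58.

k = 58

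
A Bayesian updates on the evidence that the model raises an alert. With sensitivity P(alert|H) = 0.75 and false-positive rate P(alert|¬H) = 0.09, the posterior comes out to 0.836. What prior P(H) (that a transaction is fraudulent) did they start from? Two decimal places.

In odds form, posterior odds = prior odds × likelihood ratio, so prior odds = posterior odds ÷ LR.
Posterior odds = 0.836/(1−0.836) = 5.0976. LR = 0.75/0.09 = 8.3333.
Prior odds = 5.0976/8.3333 = 0.6117, so P(H) = 0.6117/(1+0.6117) ≈ 0.38.

P(H) = 0.38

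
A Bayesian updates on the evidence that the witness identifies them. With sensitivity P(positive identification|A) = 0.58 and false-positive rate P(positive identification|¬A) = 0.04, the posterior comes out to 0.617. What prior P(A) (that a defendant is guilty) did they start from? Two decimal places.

P(A) = 0.10

Bayes' rule in odds form gives O(A|E) = O(A)·[P(E|A)/P(E|¬A)], hence O(A) = O(A|E)/LR.
Posterior odds = 0.617/(1−0.617) = 1.6110. LR = 0.58/0.04 = 14.5000.
Prior odds = 1.6110/14.5000 = 0.1111, so P(A) = 0.1111/(1+0.1111) ≈ 0.10.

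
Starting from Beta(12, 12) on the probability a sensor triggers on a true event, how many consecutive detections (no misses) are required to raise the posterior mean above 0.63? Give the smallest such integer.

After k detections and 0 misses the posterior is Beta(12+k, 12), with mean (12+k)/(12+12+k).
Set (12+k)/(24+k) > 0.63 and solve: k > (0.63·24 − 12)/(1 − 0.63) = 8.432.
The smallest integer exceeding 8.432 is 9.

k = 9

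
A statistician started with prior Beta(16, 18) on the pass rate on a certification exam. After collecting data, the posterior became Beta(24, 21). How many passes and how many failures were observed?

A Beta(α, β) prior with s successes and f failures in binomial data gives a Beta(α+s, β+f) posterior.
Match parameters: s=24−16=8, f=21−18=3.

8 passes and 3 failures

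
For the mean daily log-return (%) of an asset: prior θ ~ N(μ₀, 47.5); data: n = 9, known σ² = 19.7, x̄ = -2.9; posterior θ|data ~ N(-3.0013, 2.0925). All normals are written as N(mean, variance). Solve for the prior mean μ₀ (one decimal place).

μ₀ = -5.2

The posterior mean is a precision-weighted average: μ_n = (τ₀μ₀ + τ_data·x̄)/(τ₀+τ_data), with τ₀=1/σ₀² and τ_data=n/σ².
Here τ₀ = 1/47.5 = 0.021053 and τ_data = 9/19.7 = 0.456853, so τ_n = 0.477906.
Rearranging for μ₀: μ₀ = (μ_n·τ_n − τ_data·x̄)/τ₀ = (-3.0013·0.477906 − 0.456853·-2.9) / 0.021053 = -0.109466/0.021053 ≈ -5.2.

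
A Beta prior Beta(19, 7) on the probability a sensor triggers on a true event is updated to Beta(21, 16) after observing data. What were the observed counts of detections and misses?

2 detections and 9 misses

Under Beta–binomial conjugacy the posterior parameters are (α+s, β+f).
Match parameters: s=21−19=2, f=16−7=9.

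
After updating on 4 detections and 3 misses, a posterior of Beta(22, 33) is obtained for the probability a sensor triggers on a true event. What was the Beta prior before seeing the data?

Beta(18, 30)

Under Beta–binomial conjugacy the posterior parameters are (α+s, β+f).
So α = 22 − 4 = 18 and β = 33 − 3 = 30.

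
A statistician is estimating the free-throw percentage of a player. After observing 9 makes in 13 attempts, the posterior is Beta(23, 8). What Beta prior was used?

Beta(14, 4)

A Beta(α, β) prior with s successes and f failures in binomial data gives a Beta(α+s, β+f) posterior.
So α = 23 − 9 = 14 and β = 8 − 4 = 4.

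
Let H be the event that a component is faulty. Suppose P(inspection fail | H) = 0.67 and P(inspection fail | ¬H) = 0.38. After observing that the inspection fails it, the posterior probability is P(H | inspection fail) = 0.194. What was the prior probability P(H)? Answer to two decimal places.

In odds form, posterior odds = prior odds × likelihood ratio, so prior odds = posterior odds ÷ LR.
Posterior odds = 0.194/(1−0.194) = 0.2407. LR = 0.67/0.38 = 1.7632.
Prior odds = 0.2407/1.7632 = 0.1365, so P(H) = 0.1365/(1+0.1365) ≈ 0.12.

P(H) = 0.12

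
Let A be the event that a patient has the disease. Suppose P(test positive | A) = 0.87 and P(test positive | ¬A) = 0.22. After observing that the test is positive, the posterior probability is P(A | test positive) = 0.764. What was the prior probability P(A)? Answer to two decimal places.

In odds form, posterior odds = prior odds × likelihood ratio, so prior odds = posterior odds ÷ LR.
Posterior odds = 0.764/(1−0.764) = 3.2373. LR = 0.87/0.22 = 3.9545.
Prior odds = 3.2373/3.9545 = 0.8186, so P(A) = 0.8186/(1+0.8186) ≈ 0.45.

P(A) = 0.45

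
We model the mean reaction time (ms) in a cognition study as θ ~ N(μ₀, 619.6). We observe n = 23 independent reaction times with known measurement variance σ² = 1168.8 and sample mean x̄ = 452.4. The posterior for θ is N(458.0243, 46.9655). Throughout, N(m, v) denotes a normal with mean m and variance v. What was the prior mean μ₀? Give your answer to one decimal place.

μ₀ = 526.6

With known observation variance, the Normal–Normal posterior has precision τ_n = τ₀ + n/σ² and mean μ_n = (τ₀μ₀ + (n/σ²)x̄)/τ_n.
Here τ₀ = 1/619.6 = 0.001614 and τ_data = 23/1168.8 = 0.019678, so τ_n = 0.021292.
Rearranging for μ₀: μ₀ = (μ_n·τ_n − τ_data·x̄)/τ₀ = (458.0243·0.021292 − 0.019678·452.4) / 0.001614 = 0.849926/0.001614 ≈ 526.6.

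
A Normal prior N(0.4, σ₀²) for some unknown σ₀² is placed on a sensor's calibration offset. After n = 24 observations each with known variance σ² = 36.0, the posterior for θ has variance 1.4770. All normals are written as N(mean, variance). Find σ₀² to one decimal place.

σ₀² = 96.3

Posterior precision equals prior precision plus data precision: 1/σ_n² = 1/σ₀² + n/σ².
So 1/σ₀² = 1/1.4770 − 24/36.0 = 0.677048 − 0.666667 = 0.010381.
Hence σ₀² = 1/0.010381 ≈ 96.3.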